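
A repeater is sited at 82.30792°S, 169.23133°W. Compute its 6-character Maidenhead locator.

AA57jq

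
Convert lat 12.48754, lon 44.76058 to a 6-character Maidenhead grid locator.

Offset from 180°W / 90°S: lon 224.7606°, lat 102.4875°.
Field: lon ⌊224.7606/20⌋ = 11 → L; lat ⌊102.4875/10⌋ = 10 → K.
Square: lon ⌊4.7606/2⌋ = 2; lat ⌊2.4875/1⌋ = 2.
Subsquare: lon ⌊0.7606/0.0833333⌋ = 9 → j; lat ⌊0.4875/0.0416667⌋ = 11 → l.

LK22jl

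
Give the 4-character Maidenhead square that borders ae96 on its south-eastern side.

BE05

Longitude square 9; +1 → 10, wraps to 0, carry into field.
Longitude field A = 0; +1 → 1 = B.
Latitude square 6; −1 → 5.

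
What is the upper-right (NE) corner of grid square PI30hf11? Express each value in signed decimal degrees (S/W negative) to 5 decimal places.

-9.78333, 126.60000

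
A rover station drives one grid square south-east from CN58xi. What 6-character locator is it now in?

Longitude subsquare x = 23; +1 → 24, wraps to 0 = a, carry into square.
Longitude square 5; +1 → 6.
Latitude subsquare i = 8; −1 → 7 = h.

CN68ah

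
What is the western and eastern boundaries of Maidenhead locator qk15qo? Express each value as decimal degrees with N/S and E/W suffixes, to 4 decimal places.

Field Q=16, K=10: +16·20° lon, +10·10° lat → SW at lon 140°, lat 10°.
Square 1, 5: +1·2° lon, +5·1° lat → SW at lon 142°, lat 15°.
Subsquare q=16, o=14: +16·0.0833333° lon, +14·0.0416667° lat → SW at lon 143.333°, lat 15.5833°.
Cell spans 0.0833333° lon × 0.0416667° lat.
west 143.3333° E, east 143.4167° E.

143.3333° E, 143.4167° E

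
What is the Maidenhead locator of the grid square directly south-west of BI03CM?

BI03bl

Longitude subsquare c = 2; −1 → 1 = b.
Latitude subsquare m = 12; −1 → 11 = l.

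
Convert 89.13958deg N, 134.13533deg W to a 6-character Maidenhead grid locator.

CR29wd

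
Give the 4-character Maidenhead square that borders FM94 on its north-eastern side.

GM05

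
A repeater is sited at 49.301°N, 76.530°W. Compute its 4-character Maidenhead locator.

Offset from 180°W / 90°S: lon 103.47°, lat 139.30°.
Field: lon ⌊103.47/20⌋ = 5 → F; lat ⌊139.30/10⌋ = 13 → N.
Square: lon ⌊3.47/2⌋ = 1; lat ⌊9.30/1⌋ = 9.

FN19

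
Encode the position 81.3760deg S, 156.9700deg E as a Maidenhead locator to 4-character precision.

Add 180° to longitude and 90° to latitude: 336.97, 8.62.
Field: lon ⌊336.97/20⌋ = 16 → Q; lat ⌊8.62/10⌋ = 0 → A.
Square: lon ⌊16.97/2⌋ = 8; lat ⌊8.62/1⌋ = 8.

QA88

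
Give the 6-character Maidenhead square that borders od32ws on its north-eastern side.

OD32xt

Longitude subsquare w = 22; +1 → 23 = x.
Latitude subsquare s = 18; +1 → 19 = t.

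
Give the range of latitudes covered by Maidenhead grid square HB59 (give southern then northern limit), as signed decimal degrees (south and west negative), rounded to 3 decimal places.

-71.000, -70.000

Field H=7, B=1: +7·20° lon, +1·10° lat → SW at lon -40°, lat -80°.
Square 5, 9: +5·2° lon, +9·1° lat → SW at lon -30°, lat -71°.
Cell spans 2° lon × 1° lat.
south -71.000, north -70.000.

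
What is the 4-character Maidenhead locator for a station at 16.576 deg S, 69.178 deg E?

Shift to the Maidenhead origin (180°W, 90°S): lon 249.18, lat 73.42.
Field: 249.18/20 → 12 → M, 73.42/10 → 7 → H; chars MH.
Square: 9.18/2 → 4, 3.42/1 → 3; chars 43.

MH43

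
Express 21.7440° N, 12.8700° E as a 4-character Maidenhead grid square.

JL61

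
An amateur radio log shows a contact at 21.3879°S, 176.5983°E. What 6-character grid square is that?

RG88ho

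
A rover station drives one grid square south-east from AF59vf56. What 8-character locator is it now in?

AF59vf65

Longitude extended square 5; +1 → 6.
Latitude extended square 6; −1 → 5.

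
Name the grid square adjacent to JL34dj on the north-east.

JL34ek

Longitude subsquare d = 3; +1 → 4 = e.
Latitude subsquare j = 9; +1 → 10 = k.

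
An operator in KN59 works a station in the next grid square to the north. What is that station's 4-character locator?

KO50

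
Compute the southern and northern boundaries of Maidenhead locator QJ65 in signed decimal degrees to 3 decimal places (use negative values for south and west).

5.000, 6.000

Field Q=16, J=9: +16·20° lon, +9·10° lat → SW at lon 140°, lat 0°.
Square 6, 5: +6·2° lon, +5·1° lat → SW at lon 152°, lat 5°.
Cell spans 2° lon × 1° lat.
south 5.000, north 6.000.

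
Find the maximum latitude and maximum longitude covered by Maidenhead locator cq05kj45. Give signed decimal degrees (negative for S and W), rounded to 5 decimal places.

75.40000, -139.12500

Field C=2, Q=16: +2·20° lon, +16·10° lat → SW at lon -140°, lat 70°.
Square 0, 5: +0·2° lon, +5·1° lat → SW at lon -140°, lat 75°.
Subsquare k=10, j=9: +10·0.0833333° lon, +9·0.0416667° lat → SW at lon -139.167°, lat 75.375°.
Extended square 4, 5: +4·0.00833333° lon, +5·0.00416667° lat → SW at lon -139.133°, lat 75.3958°.
Cell spans 0.00833333° lon × 0.00416667° lat. NE corner is SW corner plus one full cell.
latitude 75.40000, longitude -139.12500.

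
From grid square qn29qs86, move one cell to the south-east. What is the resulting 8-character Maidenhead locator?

Longitude extended square 8; +1 → 9.
Latitude extended square 6; −1 → 5.

QN29qs95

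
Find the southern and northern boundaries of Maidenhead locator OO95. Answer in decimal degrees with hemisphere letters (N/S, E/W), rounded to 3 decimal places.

Field O=14, O=14: +14·20° lon, +14·10° lat → SW at lon 100°, lat 50°.
Square 9, 5: +9·2° lon, +5·1° lat → SW at lon 118°, lat 55°.
Cell spans 2° lon × 1° lat.
south 55.000° N, north 56.000° N.

55.000° N, 56.000° N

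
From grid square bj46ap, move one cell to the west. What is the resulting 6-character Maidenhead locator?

Longitude subsquare a = 0; −1 → -1, wraps to 23 = x, carry into square.
Longitude square 4; −1 → 3.
The latitude characters are unchanged.

BJ36xp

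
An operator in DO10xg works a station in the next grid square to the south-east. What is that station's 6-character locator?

DO20af

Longitude subsquare x = 23; +1 → 24, wraps to 0 = a, carry into square.
Longitude square 1; +1 → 2.
Latitude subsquare g = 6; −1 → 5 = f.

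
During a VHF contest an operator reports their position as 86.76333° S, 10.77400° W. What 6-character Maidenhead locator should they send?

IA43of

Add 180° to longitude and 90° to latitude: 169.2260, 3.2367.
Field: 169.2260/20 → 8 → I, 3.2367/10 → 0 → A; chars IA.
Square: 9.2260/2 → 4, 3.2367/1 → 3; chars 43.
Subsquare: 1.2260/0.0833333 → 14 → o, 0.2367/0.0416667 → 5 → f; chars of.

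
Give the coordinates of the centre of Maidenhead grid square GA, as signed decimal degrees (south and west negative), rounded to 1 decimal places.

-85.0, -50.0

Field G=6, A=0: +6·20° lon, +0·10° lat → SW at lon -60°, lat -90°.
Cell spans 20° lon × 10° lat. Centre is SW corner plus half of each.
latitude -85.0, longitude -50.0.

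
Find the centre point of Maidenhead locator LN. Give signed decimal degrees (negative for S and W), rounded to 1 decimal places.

Field L=11, N=13: +11·20° lon, +13·10° lat → SW at lon 40°, lat 40°.
Cell spans 20° lon × 10° lat. Centre is SW corner plus half of each.
latitude 45.0, longitude 50.0.

45.0, 50.0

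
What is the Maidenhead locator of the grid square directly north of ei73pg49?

EI73ph40

Latitude extended square 9; +1 → 10, wraps to 0, carry into subsquare.
Latitude subsquare g = 6; +1 → 7 = h.
The longitude characters are unchanged.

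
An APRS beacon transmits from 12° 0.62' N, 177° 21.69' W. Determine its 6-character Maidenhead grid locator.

Add 180° to longitude and 90° to latitude: 2.6385, 102.0103.
Field: lon ⌊2.6385/20⌋ = 0 → A; lat ⌊102.0103/10⌋ = 10 → K.
Square: lon ⌊2.6385/2⌋ = 1; lat ⌊2.0103/1⌋ = 2.
Subsquare: lon ⌊0.6385/0.0833333⌋ = 7 → h; lat ⌊0.0103/0.0416667⌋ = 0 → a.

AK12ha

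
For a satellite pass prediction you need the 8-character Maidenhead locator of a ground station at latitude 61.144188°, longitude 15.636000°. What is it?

JP71td64

Add 180° to longitude and 90° to latitude: 195.63600, 151.14419.
Field (20°×10°, letters A–R): lon ⌊195.63600/20⌋ = 9 → J; lat ⌊151.14419/10⌋ = 15 → P.
Square (2°×1°, digits 0–9): lon ⌊15.63600/2⌋ = 7; lat ⌊1.14419/1⌋ = 1.
Subsquare (5′×2.5′, letters a–x): lon ⌊1.63600/0.0833333⌋ = 19 → t; lat ⌊0.14419/0.0416667⌋ = 3 → d.
Extended square (30″×15″, digits 0–9): lon ⌊0.05267/0.00833333⌋ = 6; lat ⌊0.01919/0.00416667⌋ = 4.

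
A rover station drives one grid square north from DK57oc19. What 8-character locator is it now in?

DK57od10

Latitude extended square 9; +1 → 10, wraps to 0, carry into subsquare.
Latitude subsquare c = 2; +1 → 3 = d.
The longitude characters are unchanged.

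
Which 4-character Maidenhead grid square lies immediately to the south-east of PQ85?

Longitude square 8; +1 → 9.
Latitude square 5; −1 → 4.

PQ94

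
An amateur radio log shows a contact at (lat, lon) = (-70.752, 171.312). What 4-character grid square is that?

RB59

Shift to the Maidenhead origin (180°W, 90°S): lon 351.31, lat 19.25.
Field: lon ⌊351.31/20⌋ = 17 → R; lat ⌊19.25/10⌋ = 1 → B.
Square: lon ⌊11.31/2⌋ = 5; lat ⌊9.25/1⌋ = 9.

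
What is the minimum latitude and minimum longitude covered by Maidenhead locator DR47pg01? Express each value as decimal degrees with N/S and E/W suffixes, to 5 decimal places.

Field D=3, R=17: +3·20° lon, +17·10° lat → SW at lon -120°, lat 80°.
Square 4, 7: +4·2° lon, +7·1° lat → SW at lon -112°, lat 87°.
Subsquare p=15, g=6: +15·0.0833333° lon, +6·0.0416667° lat → SW at lon -110.75°, lat 87.25°.
Extended square 0, 1: +0·0.00833333° lon, +1·0.00416667° lat → SW at lon -110.75°, lat 87.2542°.
latitude 87.25417° N, longitude 110.75000° W.

87.25417° N, 110.75000° W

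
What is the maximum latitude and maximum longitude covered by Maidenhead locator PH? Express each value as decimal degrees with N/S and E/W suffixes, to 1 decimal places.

10.0° S, 140.0° E

Field P=15, H=7: +15·20° lon, +7·10° lat → SW at lon 120°, lat -20°.
Cell spans 20° lon × 10° lat. NE corner is SW corner plus one full cell.
latitude 10.0° S, longitude 140.0° E.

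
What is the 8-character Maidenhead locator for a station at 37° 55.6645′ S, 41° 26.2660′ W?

GF92gb77

Offset from 180°W / 90°S: lon 138.56223°, lat 52.07226°.
Field (20°×10°, letters A–R): lon ⌊138.56223/20⌋ = 6 → G; lat ⌊52.07226/10⌋ = 5 → F.
Square (2°×1°, digits 0–9): lon ⌊18.56223/2⌋ = 9; lat ⌊2.07226/1⌋ = 2.
Subsquare (5′×2.5′, letters a–x): lon ⌊0.56223/0.0833333⌋ = 6 → g; lat ⌊0.07226/0.0416667⌋ = 1 → b.
Extended square (30″×15″, digits 0–9): lon ⌊0.06223/0.00833333⌋ = 7; lat ⌊0.03059/0.00416667⌋ = 7.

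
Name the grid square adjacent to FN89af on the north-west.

Longitude subsquare a = 0; −1 → -1, wraps to 23 = x, carry into square.
Longitude square 8; −1 → 7.
Latitude subsquare f = 5; +1 → 6 = g.

FN79xg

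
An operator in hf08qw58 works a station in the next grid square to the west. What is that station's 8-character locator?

Longitude extended square 5; −1 → 4.
The latitude characters are unchanged.

HF08qw48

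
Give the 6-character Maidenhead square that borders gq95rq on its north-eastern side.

Longitude subsquare r = 17; +1 → 18 = s.
Latitude subsquare q = 16; +1 → 17 = r.

GQ95sr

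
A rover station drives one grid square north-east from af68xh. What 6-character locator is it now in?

AF78ai

Longitude subsquare x = 23; +1 → 24, wraps to 0 = a, carry into square.
Longitude square 6; +1 → 7.
Latitude subsquare h = 7; +1 → 8 = i.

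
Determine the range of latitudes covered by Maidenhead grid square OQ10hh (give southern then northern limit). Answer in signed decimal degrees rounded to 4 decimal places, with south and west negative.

Field O=14, Q=16: +14·20° lon, +16·10° lat → SW at lon 100°, lat 70°.
Square 1, 0: +1·2° lon, +0·1° lat → SW at lon 102°, lat 70°.
Subsquare h=7, h=7: +7·0.0833333° lon, +7·0.0416667° lat → SW at lon 102.583°, lat 70.2917°.
Cell spans 0.0833333° lon × 0.0416667° lat.
south 70.2917, north 70.3333.

70.2917, 70.3333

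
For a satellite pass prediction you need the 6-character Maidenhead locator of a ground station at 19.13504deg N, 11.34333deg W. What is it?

IK49hd

Shift to the Maidenhead origin (180°W, 90°S): lon 168.6567, lat 109.1350.
Field: lon ⌊168.6567/20⌋ = 8 → I; lat ⌊109.1350/10⌋ = 10 → K.
Square: lon ⌊8.6567/2⌋ = 4; lat ⌊9.1350/1⌋ = 9.
Subsquare: lon ⌊0.6567/0.0833333⌋ = 7 → h; lat ⌊0.1350/0.0416667⌋ = 3 → d.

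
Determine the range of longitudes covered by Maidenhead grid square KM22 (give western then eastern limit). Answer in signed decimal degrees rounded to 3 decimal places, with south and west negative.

Field K=10, M=12: +10·20° lon, +12·10° lat → SW at lon 20°, lat 30°.
Square 2, 2: +2·2° lon, +2·1° lat → SW at lon 24°, lat 32°.
Cell spans 2° lon × 1° lat.
west 24.000, east 26.000.

24.000, 26.000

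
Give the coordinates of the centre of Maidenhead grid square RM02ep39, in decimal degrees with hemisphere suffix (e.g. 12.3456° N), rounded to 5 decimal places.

Field R=17, M=12: +17·20° lon, +12·10° lat → SW at lon 160°, lat 30°.
Square 0, 2: +0·2° lon, +2·1° lat → SW at lon 160°, lat 32°.
Subsquare e=4, p=15: +4·0.0833333° lon, +15·0.0416667° lat → SW at lon 160.333°, lat 32.625°.
Extended square 3, 9: +3·0.00833333° lon, +9·0.00416667° lat → SW at lon 160.358°, lat 32.6625°.
Cell spans 0.00833333° lon × 0.00416667° lat. Centre is SW corner plus half of each.
latitude 32.66458° N, longitude 160.36250° E.

32.66458° N, 160.36250° E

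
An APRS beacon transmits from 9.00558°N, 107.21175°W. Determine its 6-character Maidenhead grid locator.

DJ69ja

Offset from 180°W / 90°S: lon 72.7883°, lat 99.0056°.
Field: lon ⌊72.7883/20⌋ = 3 → D; lat ⌊99.0056/10⌋ = 9 → J.
Square: lon ⌊12.7883/2⌋ = 6; lat ⌊9.0056/1⌋ = 9.
Subsquare: lon ⌊0.7883/0.0833333⌋ = 9 → j; lat ⌊0.0056/0.0416667⌋ = 0 → a.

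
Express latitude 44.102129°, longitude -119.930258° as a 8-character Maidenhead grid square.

Add 180° to longitude and 90° to latitude: 60.06974, 134.10213.
Field: lon ⌊60.06974/20⌋ = 3 → D; lat ⌊134.10213/10⌋ = 13 → N.
Square: lon ⌊0.06974/2⌋ = 0; lat ⌊4.10213/1⌋ = 4.
Subsquare: lon ⌊0.06974/0.0833333⌋ = 0 → a; lat ⌊0.10213/0.0416667⌋ = 2 → c.
Extended square: lon ⌊0.06974/0.00833333⌋ = 8; lat ⌊0.01880/0.00416667⌋ = 4.

DN04ac84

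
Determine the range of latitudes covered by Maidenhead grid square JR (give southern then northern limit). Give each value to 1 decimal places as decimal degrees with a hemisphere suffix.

Field J=9, R=17: +9·20° lon, +17·10° lat → SW at lon 0°, lat 80°.
Cell spans 20° lon × 10° lat.
south 80.0° N, north 90.0° N.

80.0° N, 90.0° N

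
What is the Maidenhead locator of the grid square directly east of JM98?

Longitude square 9; +1 → 10, wraps to 0, carry into field.
Longitude field J = 9; +1 → 10 = K.
The latitude characters are unchanged.

KM08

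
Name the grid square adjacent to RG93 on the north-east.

AG04

Longitude square 9; +1 → 10, wraps to 0, carry into field.
Longitude field R = 17; +1 → 18, wraps to 0 = A, wrapping around the antimeridian.
Latitude square 3; +1 → 4.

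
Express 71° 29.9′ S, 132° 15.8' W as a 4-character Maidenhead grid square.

CB38

Offset from 180°W / 90°S: lon 47.74°, lat 18.50°.
Field (20°×10°, letters A–R): 47.74/20 → 2 → C, 18.50/10 → 1 → B; chars CB.
Square (2°×1°, digits 0–9): 7.74/2 → 3, 8.50/1 → 8; chars 38.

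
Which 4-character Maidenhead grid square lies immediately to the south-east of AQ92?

BQ01

Longitude square 9; +1 → 10, wraps to 0, carry into field.
Longitude field A = 0; +1 → 1 = B.
Latitude square 2; −1 → 1.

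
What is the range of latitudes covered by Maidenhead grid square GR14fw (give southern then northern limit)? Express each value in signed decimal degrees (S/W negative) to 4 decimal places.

84.9167, 84.9583

Field G=6, R=17: +6·20° lon, +17·10° lat → SW at lon -60°, lat 80°.
Square 1, 4: +1·2° lon, +4·1° lat → SW at lon -58°, lat 84°.
Subsquare f=5, w=22: +5·0.0833333° lon, +22·0.0416667° lat → SW at lon -57.5833°, lat 84.9167°.
Cell spans 0.0833333° lon × 0.0416667° lat.
south 84.9167, north 84.9583.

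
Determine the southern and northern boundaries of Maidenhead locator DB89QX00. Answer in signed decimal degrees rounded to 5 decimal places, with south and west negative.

-70.04167, -70.03750

Field D=3, B=1: +3·20° lon, +1·10° lat → SW at lon -120°, lat -80°.
Square 8, 9: +8·2° lon, +9·1° lat → SW at lon -104°, lat -71°.
Subsquare q=16, x=23: +16·0.0833333° lon, +23·0.0416667° lat → SW at lon -102.667°, lat -70.0417°.
Extended square 0, 0: +0·0.00833333° lon, +0·0.00416667° lat → SW at lon -102.667°, lat -70.0417°.
Cell spans 0.00833333° lon × 0.00416667° lat.
south -70.04167, north -70.03750.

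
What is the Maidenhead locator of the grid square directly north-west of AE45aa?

AE35xb

Longitude subsquare a = 0; −1 → -1, wraps to 23 = x, carry into square.
Longitude square 4; −1 → 3.
Latitude subsquare a = 0; +1 → 1 = b.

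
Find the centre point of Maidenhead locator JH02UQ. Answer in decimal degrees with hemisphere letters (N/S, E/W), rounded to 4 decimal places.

Field J=9, H=7: +9·20° lon, +7·10° lat → SW at lon 0°, lat -20°.
Square 0, 2: +0·2° lon, +2·1° lat → SW at lon 0°, lat -18°.
Subsquare u=20, q=16: +20·0.0833333° lon, +16·0.0416667° lat → SW at lon 1.66667°, lat -17.3333°.
Cell spans 0.0833333° lon × 0.0416667° lat. Centre is SW corner plus half of each.
latitude 17.3125° S, longitude 1.7083° E.

17.3125° S, 1.7083° E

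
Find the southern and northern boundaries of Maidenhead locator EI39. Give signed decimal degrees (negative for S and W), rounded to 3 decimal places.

-1.000, 0.000

Field E=4, I=8: +4·20° lon, +8·10° lat → SW at lon -100°, lat -10°.
Square 3, 9: +3·2° lon, +9·1° lat → SW at lon -94°, lat -1°.
Cell spans 2° lon × 1° lat.
south -1.000, north 0.000.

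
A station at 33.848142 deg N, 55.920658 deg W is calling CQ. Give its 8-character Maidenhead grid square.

GM23au93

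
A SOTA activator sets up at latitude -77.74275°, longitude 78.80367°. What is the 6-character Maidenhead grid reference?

MB92jg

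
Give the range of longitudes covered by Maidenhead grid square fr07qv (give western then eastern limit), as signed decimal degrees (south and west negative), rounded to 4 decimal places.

-78.6667, -78.5833

Field F=5, R=17: +5·20° lon, +17·10° lat → SW at lon -80°, lat 80°.
Square 0, 7: +0·2° lon, +7·1° lat → SW at lon -80°, lat 87°.
Subsquare q=16, v=21: +16·0.0833333° lon, +21·0.0416667° lat → SW at lon -78.6667°, lat 87.875°.
Cell spans 0.0833333° lon × 0.0416667° lat.
west -78.6667, east -78.5833.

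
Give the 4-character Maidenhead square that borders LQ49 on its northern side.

Latitude square 9; +1 → 10, wraps to 0, carry into field.
Latitude field Q = 16; +1 → 17 = R.
The longitude characters are unchanged.

LR40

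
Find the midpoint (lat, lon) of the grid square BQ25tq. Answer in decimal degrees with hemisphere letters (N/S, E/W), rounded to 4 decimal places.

Field B=1, Q=16: +1·20° lon, +16·10° lat → SW at lon -160°, lat 70°.
Square 2, 5: +2·2° lon, +5·1° lat → SW at lon -156°, lat 75°.
Subsquare t=19, q=16: +19·0.0833333° lon, +16·0.0416667° lat → SW at lon -154.417°, lat 75.6667°.
Cell spans 0.0833333° lon × 0.0416667° lat. Centre is SW corner plus half of each.
latitude 75.6875° N, longitude 154.3750° W.

75.6875° N, 154.3750° W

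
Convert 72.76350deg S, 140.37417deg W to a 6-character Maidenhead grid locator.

Shift to the Maidenhead origin (180°W, 90°S): lon 39.6258, lat 17.2365.
Field: lon ⌊39.6258/20⌋ = 1 → B; lat ⌊17.2365/10⌋ = 1 → B.
Square: lon ⌊19.6258/2⌋ = 9; lat ⌊7.2365/1⌋ = 7.
Subsquare: lon ⌊1.6258/0.0833333⌋ = 19 → t; lat ⌊0.2365/0.0416667⌋ = 5 → f.

BB97tf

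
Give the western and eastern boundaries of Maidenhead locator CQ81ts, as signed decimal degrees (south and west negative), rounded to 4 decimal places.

-122.4167, -122.3333

Field C=2, Q=16: +2·20° lon, +16·10° lat → SW at lon -140°, lat 70°.
Square 8, 1: +8·2° lon, +1·1° lat → SW at lon -124°, lat 71°.
Subsquare t=19, s=18: +19·0.0833333° lon, +18·0.0416667° lat → SW at lon -122.417°, lat 71.75°.
Cell spans 0.0833333° lon × 0.0416667° lat.
west -122.4167, east -122.3333.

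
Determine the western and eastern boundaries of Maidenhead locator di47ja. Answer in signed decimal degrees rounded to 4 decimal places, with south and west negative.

Field D=3, I=8: +3·20° lon, +8·10° lat → SW at lon -120°, lat -10°.
Square 4, 7: +4·2° lon, +7·1° lat → SW at lon -112°, lat -3°.
Subsquare j=9, a=0: +9·0.0833333° lon, +0·0.0416667° lat → SW at lon -111.25°, lat -3°.
Cell spans 0.0833333° lon × 0.0416667° lat.
west -111.2500, east -111.1667.

-111.2500, -111.1667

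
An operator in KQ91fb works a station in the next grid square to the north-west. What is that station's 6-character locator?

KQ91ec

Longitude subsquare f = 5; −1 → 4 = e.
Latitude subsquare b = 1; +1 → 2 = c.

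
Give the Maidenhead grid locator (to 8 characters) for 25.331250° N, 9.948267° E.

JL45xh39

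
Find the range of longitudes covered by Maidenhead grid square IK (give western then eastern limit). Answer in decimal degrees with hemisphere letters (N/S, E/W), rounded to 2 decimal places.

20.00° W, 0.00° E

Field I=8, K=10: +8·20° lon, +10·10° lat → SW at lon -20°, lat 10°.
Cell spans 20° lon × 10° lat.
west 20.00° W, east 0.00° E.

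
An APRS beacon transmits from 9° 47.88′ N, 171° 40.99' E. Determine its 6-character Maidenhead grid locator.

RJ59ut

Offset from 180°W / 90°S: lon 351.6832°, lat 99.7980°.
Field: lon ⌊351.6832/20⌋ = 17 → R; lat ⌊99.7980/10⌋ = 9 → J.
Square: lon ⌊11.6832/2⌋ = 5; lat ⌊9.7980/1⌋ = 9.
Subsquare: lon ⌊1.6832/0.0833333⌋ = 20 → u; lat ⌊0.7980/0.0416667⌋ = 19 → t.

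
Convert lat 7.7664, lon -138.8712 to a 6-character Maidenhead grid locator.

Offset from 180°W / 90°S: lon 41.1288°, lat 97.7664°.
Field (20°×10°, letters A–R): lon ⌊41.1288/20⌋ = 2 → C; lat ⌊97.7664/10⌋ = 9 → J.
Square (2°×1°, digits 0–9): lon ⌊1.1288/2⌋ = 0; lat ⌊7.7664/1⌋ = 7.
Subsquare (5′×2.5′, letters a–x): lon ⌊1.1288/0.0833333⌋ = 13 → n; lat ⌊0.7664/0.0416667⌋ = 18 → s.

CJ07ns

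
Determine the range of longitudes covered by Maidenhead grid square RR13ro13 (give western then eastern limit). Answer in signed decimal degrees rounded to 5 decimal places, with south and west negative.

163.42500, 163.43333

Field R=17, R=17: +17·20° lon, +17·10° lat → SW at lon 160°, lat 80°.
Square 1, 3: +1·2° lon, +3·1° lat → SW at lon 162°, lat 83°.
Subsquare r=17, o=14: +17·0.0833333° lon, +14·0.0416667° lat → SW at lon 163.417°, lat 83.5833°.
Extended square 1, 3: +1·0.00833333° lon, +3·0.00416667° lat → SW at lon 163.425°, lat 83.5958°.
Cell spans 0.00833333° lon × 0.00416667° lat.
west 163.42500, east 163.43333.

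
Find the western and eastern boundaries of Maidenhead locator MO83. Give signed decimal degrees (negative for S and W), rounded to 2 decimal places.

76.00, 78.00

Field M=12, O=14: +12·20° lon, +14·10° lat → SW at lon 60°, lat 50°.
Square 8, 3: +8·2° lon, +3·1° lat → SW at lon 76°, lat 53°.
Cell spans 2° lon × 1° lat.
west 76.00, east 78.00.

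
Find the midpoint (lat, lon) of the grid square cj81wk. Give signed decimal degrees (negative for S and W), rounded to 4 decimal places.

Field C=2, J=9: +2·20° lon, +9·10° lat → SW at lon -140°, lat 0°.
Square 8, 1: +8·2° lon, +1·1° lat → SW at lon -124°, lat 1°.
Subsquare w=22, k=10: +22·0.0833333° lon, +10·0.0416667° lat → SW at lon -122.167°, lat 1.41667°.
Cell spans 0.0833333° lon × 0.0416667° lat. Centre is SW corner plus half of each.
latitude 1.4375, longitude -122.1250.

1.4375, -122.1250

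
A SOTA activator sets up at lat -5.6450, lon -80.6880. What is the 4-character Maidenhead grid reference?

EI94

Offset from 180°W / 90°S: lon 99.31°, lat 84.36°.
Field: 99.31/20 → 4 → E, 84.36/10 → 8 → I; chars EI.
Square: 19.31/2 → 9, 4.36/1 → 4; chars 94.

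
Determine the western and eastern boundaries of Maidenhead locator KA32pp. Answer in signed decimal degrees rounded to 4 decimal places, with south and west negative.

Field K=10, A=0: +10·20° lon, +0·10° lat → SW at lon 20°, lat -90°.
Square 3, 2: +3·2° lon, +2·1° lat → SW at lon 26°, lat -88°.
Subsquare p=15, p=15: +15·0.0833333° lon, +15·0.0416667° lat → SW at lon 27.25°, lat -87.375°.
Cell spans 0.0833333° lon × 0.0416667° lat.
west 27.2500, east 27.3333.

27.2500, 27.3333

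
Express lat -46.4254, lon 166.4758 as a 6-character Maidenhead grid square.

RE33fn

Offset from 180°W / 90°S: lon 346.4758°, lat 43.5746°.
Field: lon ⌊346.4758/20⌋ = 17 → R; lat ⌊43.5746/10⌋ = 4 → E.
Square: lon ⌊6.4758/2⌋ = 3; lat ⌊3.5746/1⌋ = 3.
Subsquare: lon ⌊0.4758/0.0833333⌋ = 5 → f; lat ⌊0.5746/0.0416667⌋ = 13 → n.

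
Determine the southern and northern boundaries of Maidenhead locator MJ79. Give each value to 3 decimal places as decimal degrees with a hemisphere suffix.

Field M=12, J=9: +12·20° lon, +9·10° lat → SW at lon 60°, lat 0°.
Square 7, 9: +7·2° lon, +9·1° lat → SW at lon 74°, lat 9°.
Cell spans 2° lon × 1° lat.
south 9.000° N, north 10.000° N.

9.000° N, 10.000° N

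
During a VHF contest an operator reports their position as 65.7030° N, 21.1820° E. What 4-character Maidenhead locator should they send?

KP05

Offset from 180°W / 90°S: lon 201.18°, lat 155.70°.
Field: lon ⌊201.18/20⌋ = 10 → K; lat ⌊155.70/10⌋ = 15 → P.
Square: lon ⌊1.18/2⌋ = 0; lat ⌊5.70/1⌋ = 5.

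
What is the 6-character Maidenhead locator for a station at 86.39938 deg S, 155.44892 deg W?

BA23go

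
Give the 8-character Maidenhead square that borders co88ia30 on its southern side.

Latitude extended square 0; −1 → -1, wraps to 9, carry into subsquare.
Latitude subsquare a = 0; −1 → -1, wraps to 23 = x, carry into square.
Latitude square 8; −1 → 7.
The longitude characters are unchanged.

CO87ix39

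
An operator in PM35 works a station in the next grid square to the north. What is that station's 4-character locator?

Latitude square 5; +1 → 6.
The longitude characters are unchanged.

PM36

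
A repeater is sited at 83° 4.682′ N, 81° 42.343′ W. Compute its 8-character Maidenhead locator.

ER93db58

Offset from 180°W / 90°S: lon 98.29428°, lat 173.07803°.
Field: lon ⌊98.29428/20⌋ = 4 → E; lat ⌊173.07803/10⌋ = 17 → R.
Square: lon ⌊18.29428/2⌋ = 9; lat ⌊3.07803/1⌋ = 3.
Subsquare: lon ⌊0.29428/0.0833333⌋ = 3 → d; lat ⌊0.07803/0.0416667⌋ = 1 → b.
Extended square: lon ⌊0.04428/0.00833333⌋ = 5; lat ⌊0.03637/0.00416667⌋ = 8.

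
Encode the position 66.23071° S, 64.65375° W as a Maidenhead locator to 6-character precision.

Add 180° to longitude and 90° to latitude: 115.3462, 23.7693.
Field: lon ⌊115.3462/20⌋ = 5 → F; lat ⌊23.7693/10⌋ = 2 → C.
Square: lon ⌊15.3462/2⌋ = 7; lat ⌊3.7693/1⌋ = 3.
Subsquare: lon ⌊1.3462/0.0833333⌋ = 16 → q; lat ⌊0.7693/0.0416667⌋ = 18 → s.

FC73qs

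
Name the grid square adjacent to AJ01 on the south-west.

RJ90

Longitude square 0; −1 → -1, wraps to 9, carry into field.
Longitude field A = 0; −1 → -1, wraps to 17 = R, wrapping around the antimeridian.
Latitude square 1; −1 → 0.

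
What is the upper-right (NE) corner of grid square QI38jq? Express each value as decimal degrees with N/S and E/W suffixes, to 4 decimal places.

Field Q=16, I=8: +16·20° lon, +8·10° lat → SW at lon 140°, lat -10°.
Square 3, 8: +3·2° lon, +8·1° lat → SW at lon 146°, lat -2°.
Subsquare j=9, q=16: +9·0.0833333° lon, +16·0.0416667° lat → SW at lon 146.75°, lat -1.33333°.
Cell spans 0.0833333° lon × 0.0416667° lat. NE corner is SW corner plus one full cell.
latitude 1.2917° S, longitude 146.8333° E.

1.2917° S, 146.8333° E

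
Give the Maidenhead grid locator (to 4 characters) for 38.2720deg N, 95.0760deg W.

EM28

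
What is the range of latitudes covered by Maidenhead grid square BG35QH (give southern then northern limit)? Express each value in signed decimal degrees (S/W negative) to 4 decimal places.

-24.7083, -24.6667

Field B=1, G=6: +1·20° lon, +6·10° lat → SW at lon -160°, lat -30°.
Square 3, 5: +3·2° lon, +5·1° lat → SW at lon -154°, lat -25°.
Subsquare q=16, h=7: +16·0.0833333° lon, +7·0.0416667° lat → SW at lon -152.667°, lat -24.7083°.
Cell spans 0.0833333° lon × 0.0416667° lat.
south -24.7083, north -24.6667.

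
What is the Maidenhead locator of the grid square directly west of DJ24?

DJ14

Longitude square 2; −1 → 1.
The latitude characters are unchanged.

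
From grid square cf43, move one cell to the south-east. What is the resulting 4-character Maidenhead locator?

Longitude square 4; +1 → 5.
Latitude square 3; −1 → 2.

CF52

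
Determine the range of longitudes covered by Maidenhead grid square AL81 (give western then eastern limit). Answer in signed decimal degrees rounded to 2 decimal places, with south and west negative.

-164.00, -162.00

Field A=0, L=11: +0·20° lon, +11·10° lat → SW at lon -180°, lat 20°.
Square 8, 1: +8·2° lon, +1·1° lat → SW at lon -164°, lat 21°.
Cell spans 2° lon × 1° lat.
west -164.00, east -162.00.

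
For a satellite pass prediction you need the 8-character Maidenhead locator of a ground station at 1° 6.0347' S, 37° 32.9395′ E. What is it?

KI88sv55

Offset from 180°W / 90°S: lon 217.54899°, lat 88.89942°.
Field: 217.54899/20 → 10 → K, 88.89942/10 → 8 → I; chars KI.
Square: 17.54899/2 → 8, 8.89942/1 → 8; chars 88.
Subsquare: 1.54899/0.0833333 → 18 → s, 0.89942/0.0416667 → 21 → v; chars sv.
Extended square: 0.04899/0.00833333 → 5, 0.02442/0.00416667 → 5; chars 55.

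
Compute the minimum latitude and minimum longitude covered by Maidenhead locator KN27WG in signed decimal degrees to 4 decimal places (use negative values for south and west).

47.2500, 25.8333

Field K=10, N=13: +10·20° lon, +13·10° lat → SW at lon 20°, lat 40°.
Square 2, 7: +2·2° lon, +7·1° lat → SW at lon 24°, lat 47°.
Subsquare w=22, g=6: +22·0.0833333° lon, +6·0.0416667° lat → SW at lon 25.8333°, lat 47.25°.
latitude 47.2500, longitude 25.8333.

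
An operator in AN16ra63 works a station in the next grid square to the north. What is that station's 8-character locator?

AN16ra64

Latitude extended square 3; +1 → 4.
The longitude characters are unchanged.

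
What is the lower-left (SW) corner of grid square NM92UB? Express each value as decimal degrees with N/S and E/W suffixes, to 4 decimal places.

Field N=13, M=12: +13·20° lon, +12·10° lat → SW at lon 80°, lat 30°.
Square 9, 2: +9·2° lon, +2·1° lat → SW at lon 98°, lat 32°.
Subsquare u=20, b=1: +20·0.0833333° lon, +1·0.0416667° lat → SW at lon 99.6667°, lat 32.0417°.
latitude 32.0417° N, longitude 99.6667° E.

32.0417° N, 99.6667° E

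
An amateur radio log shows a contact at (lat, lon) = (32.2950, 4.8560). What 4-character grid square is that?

Add 180° to longitude and 90° to latitude: 184.86, 122.30.
Field: lon ⌊184.86/20⌋ = 9 → J; lat ⌊122.30/10⌋ = 12 → M.
Square: lon ⌊4.86/2⌋ = 2; lat ⌊2.30/1⌋ = 2.

JM22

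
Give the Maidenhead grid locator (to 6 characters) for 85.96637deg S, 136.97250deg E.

PA84la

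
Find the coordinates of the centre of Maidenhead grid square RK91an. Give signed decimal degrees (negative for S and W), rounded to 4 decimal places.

11.5625, 178.0417

Field R=17, K=10: +17·20° lon, +10·10° lat → SW at lon 160°, lat 10°.
Square 9, 1: +9·2° lon, +1·1° lat → SW at lon 178°, lat 11°.
Subsquare a=0, n=13: +0·0.0833333° lon, +13·0.0416667° lat → SW at lon 178°, lat 11.5417°.
Cell spans 0.0833333° lon × 0.0416667° lat. Centre is SW corner plus half of each.
latitude 11.5625, longitude 178.0417.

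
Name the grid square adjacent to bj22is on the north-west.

BJ22ht

Longitude subsquare i = 8; −1 → 7 = h.
Latitude subsquare s = 18; +1 → 19 = t.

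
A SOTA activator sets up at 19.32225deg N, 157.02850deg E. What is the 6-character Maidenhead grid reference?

QK89mh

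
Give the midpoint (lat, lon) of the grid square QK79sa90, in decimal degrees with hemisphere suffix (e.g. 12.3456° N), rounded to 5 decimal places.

19.00208° N, 155.57917° E

Field Q=16, K=10: +16·20° lon, +10·10° lat → SW at lon 140°, lat 10°.
Square 7, 9: +7·2° lon, +9·1° lat → SW at lon 154°, lat 19°.
Subsquare s=18, a=0: +18·0.0833333° lon, +0·0.0416667° lat → SW at lon 155.5°, lat 19°.
Extended square 9, 0: +9·0.00833333° lon, +0·0.00416667° lat → SW at lon 155.575°, lat 19°.
Cell spans 0.00833333° lon × 0.00416667° lat. Centre is SW corner plus half of each.
latitude 19.00208° N, longitude 155.57917° E.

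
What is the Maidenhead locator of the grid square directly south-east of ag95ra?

Longitude subsquare r = 17; +1 → 18 = s.
Latitude subsquare a = 0; −1 → -1, wraps to 23 = x, carry into square.
Latitude square 5; −1 → 4.

AG94sx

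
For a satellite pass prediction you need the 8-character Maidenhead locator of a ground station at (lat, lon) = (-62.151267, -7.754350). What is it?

IC67cu93

Add 180° to longitude and 90° to latitude: 172.24565, 27.84873.
Field (20°×10°, letters A–R): 172.24565/20 → 8 → I, 27.84873/10 → 2 → C; chars IC.
Square (2°×1°, digits 0–9): 12.24565/2 → 6, 7.84873/1 → 7; chars 67.
Subsquare (5′×2.5′, letters a–x): 0.24565/0.0833333 → 2 → c, 0.84873/0.0416667 → 20 → u; chars cu.
Extended square (30″×15″, digits 0–9): 0.07898/0.00833333 → 9, 0.01540/0.00416667 → 3; chars 93.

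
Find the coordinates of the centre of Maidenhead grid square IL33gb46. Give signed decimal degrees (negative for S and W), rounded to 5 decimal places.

23.06875, -13.46250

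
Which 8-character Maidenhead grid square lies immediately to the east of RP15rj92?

RP15sj02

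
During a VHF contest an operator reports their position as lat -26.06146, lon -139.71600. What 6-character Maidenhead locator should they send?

Shift to the Maidenhead origin (180°W, 90°S): lon 40.2840, lat 63.9385.
Field (20°×10°, letters A–R): lon ⌊40.2840/20⌋ = 2 → C; lat ⌊63.9385/10⌋ = 6 → G.
Square (2°×1°, digits 0–9): lon ⌊0.2840/2⌋ = 0; lat ⌊3.9385/1⌋ = 3.
Subsquare (5′×2.5′, letters a–x): lon ⌊0.2840/0.0833333⌋ = 3 → d; lat ⌊0.9385/0.0416667⌋ = 22 → w.

CG03dw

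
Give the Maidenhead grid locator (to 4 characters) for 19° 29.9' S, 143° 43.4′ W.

Shift to the Maidenhead origin (180°W, 90°S): lon 36.28, lat 70.50.
Field: lon ⌊36.28/20⌋ = 1 → B; lat ⌊70.50/10⌋ = 7 → H.
Square: lon ⌊16.28/2⌋ = 8; lat ⌊0.50/1⌋ = 0.

BH80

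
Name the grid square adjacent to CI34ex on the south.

CI34ew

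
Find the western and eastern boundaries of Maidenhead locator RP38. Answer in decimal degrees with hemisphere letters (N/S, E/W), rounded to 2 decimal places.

166.00° E, 168.00° E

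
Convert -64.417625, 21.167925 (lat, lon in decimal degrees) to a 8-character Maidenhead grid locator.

KC05on09

Offset from 180°W / 90°S: lon 201.16792°, lat 25.58237°.
Field: lon ⌊201.16792/20⌋ = 10 → K; lat ⌊25.58237/10⌋ = 2 → C.
Square: lon ⌊1.16792/2⌋ = 0; lat ⌊5.58237/1⌋ = 5.
Subsquare: lon ⌊1.16792/0.0833333⌋ = 14 → o; lat ⌊0.58237/0.0416667⌋ = 13 → n.
Extended square: lon ⌊0.00126/0.00833333⌋ = 0; lat ⌊0.04071/0.00416667⌋ = 9.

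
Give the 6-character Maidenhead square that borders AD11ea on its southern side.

Latitude subsquare a = 0; −1 → -1, wraps to 23 = x, carry into square.
Latitude square 1; −1 → 0.
The longitude characters are unchanged.

AD10ex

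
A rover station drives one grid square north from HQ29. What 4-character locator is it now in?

Latitude square 9; +1 → 10, wraps to 0, carry into field.
Latitude field Q = 16; +1 → 17 = R.
The longitude characters are unchanged.

HR20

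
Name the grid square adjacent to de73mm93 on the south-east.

Longitude extended square 9; +1 → 10, wraps to 0, carry into subsquare.
Longitude subsquare m = 12; +1 → 13 = n.
Latitude extended square 3; −1 → 2.

DE73nm02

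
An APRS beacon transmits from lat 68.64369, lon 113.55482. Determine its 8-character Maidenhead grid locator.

OP68sp64

Shift to the Maidenhead origin (180°W, 90°S): lon 293.55482, lat 158.64369.
Field: lon ⌊293.55482/20⌋ = 14 → O; lat ⌊158.64369/10⌋ = 15 → P.
Square: lon ⌊13.55482/2⌋ = 6; lat ⌊8.64369/1⌋ = 8.
Subsquare: lon ⌊1.55482/0.0833333⌋ = 18 → s; lat ⌊0.64369/0.0416667⌋ = 15 → p.
Extended square: lon ⌊0.05482/0.00833333⌋ = 6; lat ⌊0.01869/0.00416667⌋ = 4.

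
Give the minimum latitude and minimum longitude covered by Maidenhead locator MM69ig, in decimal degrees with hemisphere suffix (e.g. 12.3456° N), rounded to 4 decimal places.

Field M=12, M=12: +12·20° lon, +12·10° lat → SW at lon 60°, lat 30°.
Square 6, 9: +6·2° lon, +9·1° lat → SW at lon 72°, lat 39°.
Subsquare i=8, g=6: +8·0.0833333° lon, +6·0.0416667° lat → SW at lon 72.6667°, lat 39.25°.
latitude 39.2500° N, longitude 72.6667° E.

39.2500° N, 72.6667° E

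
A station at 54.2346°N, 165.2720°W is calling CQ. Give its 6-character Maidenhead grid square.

AO74if

Add 180° to longitude and 90° to latitude: 14.7280, 144.2346.
Field: lon ⌊14.7280/20⌋ = 0 → A; lat ⌊144.2346/10⌋ = 14 → O.
Square: lon ⌊14.7280/2⌋ = 7; lat ⌊4.2346/1⌋ = 4.
Subsquare: lon ⌊0.7280/0.0833333⌋ = 8 → i; lat ⌊0.2346/0.0416667⌋ = 5 → f.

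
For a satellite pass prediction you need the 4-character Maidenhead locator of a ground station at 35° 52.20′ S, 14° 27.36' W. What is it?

Offset from 180°W / 90°S: lon 165.54°, lat 54.13°.
Field (20°×10°, letters A–R): lon ⌊165.54/20⌋ = 8 → I; lat ⌊54.13/10⌋ = 5 → F.
Square (2°×1°, digits 0–9): lon ⌊5.54/2⌋ = 2; lat ⌊4.13/1⌋ = 4.

IF24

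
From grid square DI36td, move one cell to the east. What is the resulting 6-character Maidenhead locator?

Longitude subsquare t = 19; +1 → 20 = u.
The latitude characters are unchanged.

DI36ud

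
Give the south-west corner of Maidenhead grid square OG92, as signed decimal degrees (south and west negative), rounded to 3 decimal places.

Field O=14, G=6: +14·20° lon, +6·10° lat → SW at lon 100°, lat -30°.
Square 9, 2: +9·2° lon, +2·1° lat → SW at lon 118°, lat -28°.
latitude -28.000, longitude 118.000.

-28.000, 118.000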